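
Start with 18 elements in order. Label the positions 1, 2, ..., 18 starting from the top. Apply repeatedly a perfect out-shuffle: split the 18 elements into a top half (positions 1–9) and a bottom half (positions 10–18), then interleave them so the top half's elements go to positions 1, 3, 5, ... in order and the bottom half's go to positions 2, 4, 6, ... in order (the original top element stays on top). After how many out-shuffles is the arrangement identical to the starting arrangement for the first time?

The out-shuffle permutes the 18 positions with cycle lengths [1, 1, 8, 8].
Every element is home exactly when every cycle has completed a whole number of laps, i.e. after lcm(1, 8) = 8 out-shuffles.

8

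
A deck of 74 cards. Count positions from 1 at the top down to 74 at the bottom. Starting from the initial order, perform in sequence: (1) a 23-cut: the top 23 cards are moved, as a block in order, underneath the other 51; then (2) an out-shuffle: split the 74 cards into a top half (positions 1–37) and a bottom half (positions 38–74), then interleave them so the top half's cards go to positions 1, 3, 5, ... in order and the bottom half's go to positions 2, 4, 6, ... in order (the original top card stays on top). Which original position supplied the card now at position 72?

Undo the operations in reverse order, starting from position 72:
  undo op 2 (out-shuffle, from bottom half): 72 ← 73
  undo op 1 (cut 23): 73 ← 22
So the card at position 72 came from original position 22.

22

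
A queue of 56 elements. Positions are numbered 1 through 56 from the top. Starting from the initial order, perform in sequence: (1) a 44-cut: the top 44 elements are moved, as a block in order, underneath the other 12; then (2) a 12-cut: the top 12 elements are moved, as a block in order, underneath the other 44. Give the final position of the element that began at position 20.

Track the element from position 20 forward through each operation:
  after op 1 (cut 44): 20 → 32
  after op 2 (cut 12): 32 → 20

20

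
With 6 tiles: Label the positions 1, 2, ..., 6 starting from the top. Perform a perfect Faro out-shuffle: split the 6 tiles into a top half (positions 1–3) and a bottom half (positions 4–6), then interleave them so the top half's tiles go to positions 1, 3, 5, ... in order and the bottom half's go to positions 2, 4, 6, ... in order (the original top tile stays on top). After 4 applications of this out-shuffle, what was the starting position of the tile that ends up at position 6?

6

Work backwards from position 6, undoing one out-shuffle at a time:
6 ← 6 ← 6 ← 6 ← 6
So the tile now at position 6 started at position 6.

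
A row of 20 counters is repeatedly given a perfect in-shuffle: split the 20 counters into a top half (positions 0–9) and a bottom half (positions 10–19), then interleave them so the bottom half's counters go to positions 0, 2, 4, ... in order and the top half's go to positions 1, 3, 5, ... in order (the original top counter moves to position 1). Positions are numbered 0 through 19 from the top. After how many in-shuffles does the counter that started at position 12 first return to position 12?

6

Follow position 12 under repeated in-shuffles:
12 → 4 → 9 → 19 → 18 → 16 → 12
It first returns after 6 in-shuffles.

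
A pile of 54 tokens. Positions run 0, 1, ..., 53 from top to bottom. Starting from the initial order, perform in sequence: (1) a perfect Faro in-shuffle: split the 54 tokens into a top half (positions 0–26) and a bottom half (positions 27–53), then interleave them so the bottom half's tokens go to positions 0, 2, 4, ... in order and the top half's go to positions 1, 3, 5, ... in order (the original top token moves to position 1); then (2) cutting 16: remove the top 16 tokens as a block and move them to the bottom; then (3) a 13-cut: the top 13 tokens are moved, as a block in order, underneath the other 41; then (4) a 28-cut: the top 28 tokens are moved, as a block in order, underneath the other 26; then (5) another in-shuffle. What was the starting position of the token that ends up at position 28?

Undo the operations in reverse order, starting from position 28:
  undo op 5 (in-shuffle, from bottom half): 28 ← 41
  undo op 4 (cut 28): 41 ← 15
  undo op 3 (cut 13): 15 ← 28
  undo op 2 (cut 16): 28 ← 44
  undo op 1 (in-shuffle, from bottom half): 44 ← 49
So the token at position 28 came from original position 49.

49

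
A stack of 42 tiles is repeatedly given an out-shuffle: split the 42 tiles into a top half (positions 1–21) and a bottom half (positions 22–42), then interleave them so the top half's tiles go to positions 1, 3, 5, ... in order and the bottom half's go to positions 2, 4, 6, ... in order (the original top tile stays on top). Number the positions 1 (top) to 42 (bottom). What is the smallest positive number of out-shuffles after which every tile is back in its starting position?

20

The out-shuffle permutes the 42 positions with cycle lengths [1, 1, 20, 20].
Every tile is home exactly when every cycle has completed a whole number of laps, i.e. after lcm(1, 20) = 20 out-shuffles.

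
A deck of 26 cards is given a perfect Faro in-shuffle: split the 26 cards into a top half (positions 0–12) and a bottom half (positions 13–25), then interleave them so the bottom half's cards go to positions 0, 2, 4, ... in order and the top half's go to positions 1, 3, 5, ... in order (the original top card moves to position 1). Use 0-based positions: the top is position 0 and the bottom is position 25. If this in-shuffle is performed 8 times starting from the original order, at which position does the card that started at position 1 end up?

25

Track the card's position through each in-shuffle:
1 → 3 → 7 → 15 → 4 → 9 → 19 → 12 → 25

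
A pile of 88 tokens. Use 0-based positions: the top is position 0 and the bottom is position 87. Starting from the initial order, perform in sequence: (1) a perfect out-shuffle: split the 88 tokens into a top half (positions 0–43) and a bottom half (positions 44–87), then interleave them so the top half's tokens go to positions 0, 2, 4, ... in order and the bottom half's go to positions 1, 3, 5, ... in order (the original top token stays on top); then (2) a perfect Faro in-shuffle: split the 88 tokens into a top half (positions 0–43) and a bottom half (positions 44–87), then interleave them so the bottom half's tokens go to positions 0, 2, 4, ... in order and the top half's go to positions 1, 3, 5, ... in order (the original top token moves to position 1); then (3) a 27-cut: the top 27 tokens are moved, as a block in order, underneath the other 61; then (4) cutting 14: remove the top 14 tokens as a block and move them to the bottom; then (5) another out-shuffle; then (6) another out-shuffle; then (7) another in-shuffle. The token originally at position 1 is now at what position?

Track the token from position 1 forward through each operation:
  after op 1 (out-shuffle): 1 → 2
  after op 2 (in-shuffle): 2 → 5
  after op 3 (cut 27): 5 → 66
  after op 4 (cut 14): 66 → 52
  after op 5 (out-shuffle): 52 → 17
  after op 6 (out-shuffle): 17 → 34
  after op 7 (in-shuffle): 34 → 69

69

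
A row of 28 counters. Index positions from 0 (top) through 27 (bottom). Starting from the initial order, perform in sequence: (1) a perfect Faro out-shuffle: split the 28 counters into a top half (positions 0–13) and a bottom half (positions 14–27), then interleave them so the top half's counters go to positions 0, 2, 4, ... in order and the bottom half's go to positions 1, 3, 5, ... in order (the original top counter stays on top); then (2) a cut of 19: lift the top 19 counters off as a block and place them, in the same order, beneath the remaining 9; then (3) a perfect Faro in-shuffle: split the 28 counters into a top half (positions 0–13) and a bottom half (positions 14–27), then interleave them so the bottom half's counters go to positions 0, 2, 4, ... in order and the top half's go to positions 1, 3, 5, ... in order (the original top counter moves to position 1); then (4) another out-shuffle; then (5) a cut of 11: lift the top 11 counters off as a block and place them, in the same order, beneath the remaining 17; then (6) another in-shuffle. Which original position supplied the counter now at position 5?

21

Undo the operations in reverse order, starting from position 5:
  undo op 6 (in-shuffle, from top half): 5 ← 2
  undo op 5 (cut 11): 2 ← 13
  undo op 4 (out-shuffle, from bottom half): 13 ← 20
  undo op 3 (in-shuffle, from bottom half): 20 ← 24
  undo op 2 (cut 19): 24 ← 15
  undo op 1 (out-shuffle, from bottom half): 15 ← 21
So the counter at position 5 came from original position 21.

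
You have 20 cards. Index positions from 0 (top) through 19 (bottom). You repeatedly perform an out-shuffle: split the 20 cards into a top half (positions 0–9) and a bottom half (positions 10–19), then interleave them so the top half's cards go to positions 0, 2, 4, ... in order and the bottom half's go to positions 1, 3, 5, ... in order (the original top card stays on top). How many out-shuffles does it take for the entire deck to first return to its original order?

The out-shuffle permutes the 20 positions with cycle lengths [1, 1, 18].
Every card is home exactly when every cycle has completed a whole number of laps, i.e. after lcm(1, 18) = 18 out-shuffles.

18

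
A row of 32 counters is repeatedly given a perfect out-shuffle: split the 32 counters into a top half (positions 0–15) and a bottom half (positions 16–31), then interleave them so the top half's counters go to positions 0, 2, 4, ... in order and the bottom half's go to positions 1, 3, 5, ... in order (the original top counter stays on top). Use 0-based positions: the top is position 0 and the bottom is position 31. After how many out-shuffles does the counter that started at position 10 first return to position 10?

Follow position 10 under repeated out-shuffles:
10 → 20 → 9 → 18 → 5 → 10
It first returns after 5 out-shuffles.

5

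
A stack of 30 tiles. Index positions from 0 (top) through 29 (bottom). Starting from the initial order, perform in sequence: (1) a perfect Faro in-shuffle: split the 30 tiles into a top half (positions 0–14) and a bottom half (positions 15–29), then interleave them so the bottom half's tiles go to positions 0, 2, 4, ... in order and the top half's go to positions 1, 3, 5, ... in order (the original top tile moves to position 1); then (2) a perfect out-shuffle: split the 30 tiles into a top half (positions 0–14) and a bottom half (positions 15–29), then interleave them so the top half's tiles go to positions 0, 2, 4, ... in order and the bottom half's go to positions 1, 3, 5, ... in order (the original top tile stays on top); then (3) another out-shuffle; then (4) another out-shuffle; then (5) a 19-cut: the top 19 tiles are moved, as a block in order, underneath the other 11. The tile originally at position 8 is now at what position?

Track the tile from position 8 forward through each operation:
  after op 1 (in-shuffle): 8 → 17
  after op 2 (out-shuffle): 17 → 5
  after op 3 (out-shuffle): 5 → 10
  after op 4 (out-shuffle): 10 → 20
  after op 5 (cut 19): 20 → 1

1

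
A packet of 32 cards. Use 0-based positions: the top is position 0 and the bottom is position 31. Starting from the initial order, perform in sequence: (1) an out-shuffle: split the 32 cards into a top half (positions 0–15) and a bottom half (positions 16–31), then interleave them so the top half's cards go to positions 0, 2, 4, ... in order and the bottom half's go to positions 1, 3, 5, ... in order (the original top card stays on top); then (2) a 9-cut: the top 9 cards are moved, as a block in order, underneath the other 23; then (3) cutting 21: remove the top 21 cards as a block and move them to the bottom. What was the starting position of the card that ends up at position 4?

Undo the operations in reverse order, starting from position 4:
  undo op 3 (cut 21): 4 ← 25
  undo op 2 (cut 9): 25 ← 2
  undo op 1 (out-shuffle, from top half): 2 ← 1
So the card at position 4 came from original position 1.

1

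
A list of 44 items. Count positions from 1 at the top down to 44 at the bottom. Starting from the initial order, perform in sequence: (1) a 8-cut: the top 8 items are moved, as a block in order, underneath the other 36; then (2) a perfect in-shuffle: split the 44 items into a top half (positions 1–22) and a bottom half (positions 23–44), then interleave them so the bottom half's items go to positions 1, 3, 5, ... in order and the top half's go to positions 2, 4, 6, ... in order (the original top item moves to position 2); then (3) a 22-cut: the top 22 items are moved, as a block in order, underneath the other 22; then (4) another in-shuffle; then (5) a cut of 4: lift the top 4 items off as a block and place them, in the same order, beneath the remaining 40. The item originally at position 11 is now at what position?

7

Track the item from position 11 forward through each operation:
  after op 1 (cut 8): 11 → 3
  after op 2 (in-shuffle): 3 → 6
  after op 3 (cut 22): 6 → 28
  after op 4 (in-shuffle): 28 → 11
  after op 5 (cut 4): 11 → 7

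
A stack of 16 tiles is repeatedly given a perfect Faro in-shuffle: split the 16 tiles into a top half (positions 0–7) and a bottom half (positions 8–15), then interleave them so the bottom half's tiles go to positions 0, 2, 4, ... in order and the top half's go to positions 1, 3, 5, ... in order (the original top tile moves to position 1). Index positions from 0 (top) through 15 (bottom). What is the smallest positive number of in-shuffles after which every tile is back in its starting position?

8

The in-shuffle permutes the 16 positions with cycle lengths [8, 8].
Every tile is home exactly when every cycle has completed a whole number of laps, i.e. after lcm(8) = 8 in-shuffles.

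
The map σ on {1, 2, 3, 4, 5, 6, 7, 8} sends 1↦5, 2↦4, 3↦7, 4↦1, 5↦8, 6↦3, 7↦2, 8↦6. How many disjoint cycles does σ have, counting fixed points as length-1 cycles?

Cycle decomposition: (1 5 8 6 3 7 2 4).
1 cycle.

1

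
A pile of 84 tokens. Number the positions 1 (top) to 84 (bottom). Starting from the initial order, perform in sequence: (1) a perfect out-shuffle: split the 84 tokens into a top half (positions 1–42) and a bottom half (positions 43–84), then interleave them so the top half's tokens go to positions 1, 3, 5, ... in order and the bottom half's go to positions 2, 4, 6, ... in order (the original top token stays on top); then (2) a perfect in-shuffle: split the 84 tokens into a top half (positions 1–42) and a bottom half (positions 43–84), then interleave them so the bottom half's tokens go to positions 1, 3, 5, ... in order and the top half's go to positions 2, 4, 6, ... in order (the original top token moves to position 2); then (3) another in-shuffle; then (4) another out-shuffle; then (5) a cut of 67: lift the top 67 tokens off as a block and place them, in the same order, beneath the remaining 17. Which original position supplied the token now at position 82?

Undo the operations in reverse order, starting from position 82:
  undo op 5 (cut 67): 82 ← 65
  undo op 4 (out-shuffle, from top half): 65 ← 33
  undo op 3 (in-shuffle, from bottom half): 33 ← 59
  undo op 2 (in-shuffle, from bottom half): 59 ← 72
  undo op 1 (out-shuffle, from bottom half): 72 ← 78
So the token at position 82 came from original position 78.

78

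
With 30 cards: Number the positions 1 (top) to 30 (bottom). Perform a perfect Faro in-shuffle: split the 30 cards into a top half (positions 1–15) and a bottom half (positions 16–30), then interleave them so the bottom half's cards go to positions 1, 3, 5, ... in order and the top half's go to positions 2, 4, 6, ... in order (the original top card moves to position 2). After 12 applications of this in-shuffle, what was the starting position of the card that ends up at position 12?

3

Work backwards from position 12, undoing one in-shuffle at a time:
12 ← 6 ← 3 ← 17 ← 24 ← 12 ← 6 ← 3 ← 17 ← 24 ← 12 ← 6 ← 3
So the card now at position 12 started at position 3.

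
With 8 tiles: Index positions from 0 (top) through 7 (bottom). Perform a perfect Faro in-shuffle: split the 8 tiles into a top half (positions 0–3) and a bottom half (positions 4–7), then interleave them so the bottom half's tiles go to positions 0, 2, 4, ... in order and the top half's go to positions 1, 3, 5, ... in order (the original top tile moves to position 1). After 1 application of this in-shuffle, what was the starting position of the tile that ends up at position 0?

Work backwards from position 0, undoing one in-shuffle at a time:
0 ← 4
So the tile now at position 0 started at position 4.

4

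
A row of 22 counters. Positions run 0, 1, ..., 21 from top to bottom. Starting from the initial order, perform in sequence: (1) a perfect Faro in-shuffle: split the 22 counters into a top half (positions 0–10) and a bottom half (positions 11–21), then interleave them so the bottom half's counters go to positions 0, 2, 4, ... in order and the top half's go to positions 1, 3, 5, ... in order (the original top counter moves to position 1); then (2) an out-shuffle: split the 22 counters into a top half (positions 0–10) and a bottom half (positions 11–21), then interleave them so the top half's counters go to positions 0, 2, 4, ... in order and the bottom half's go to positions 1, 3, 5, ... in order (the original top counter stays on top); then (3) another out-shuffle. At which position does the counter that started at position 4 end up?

Track the counter from position 4 forward through each operation:
  after op 1 (in-shuffle): 4 → 9
  after op 2 (out-shuffle): 9 → 18
  after op 3 (out-shuffle): 18 → 15

15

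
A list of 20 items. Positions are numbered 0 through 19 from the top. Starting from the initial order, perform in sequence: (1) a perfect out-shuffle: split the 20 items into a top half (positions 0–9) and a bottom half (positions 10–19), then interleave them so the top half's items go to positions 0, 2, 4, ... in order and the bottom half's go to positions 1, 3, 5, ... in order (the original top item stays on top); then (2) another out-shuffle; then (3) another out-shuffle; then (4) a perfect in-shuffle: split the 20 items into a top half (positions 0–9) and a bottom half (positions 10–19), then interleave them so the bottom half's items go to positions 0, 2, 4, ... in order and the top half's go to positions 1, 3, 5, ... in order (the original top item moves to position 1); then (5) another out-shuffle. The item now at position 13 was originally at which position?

Undo the operations in reverse order, starting from position 13:
  undo op 5 (out-shuffle, from bottom half): 13 ← 16
  undo op 4 (in-shuffle, from bottom half): 16 ← 18
  undo op 3 (out-shuffle, from top half): 18 ← 9
  undo op 2 (out-shuffle, from bottom half): 9 ← 14
  undo op 1 (out-shuffle, from top half): 14 ← 7
So the item at position 13 came from original position 7.

7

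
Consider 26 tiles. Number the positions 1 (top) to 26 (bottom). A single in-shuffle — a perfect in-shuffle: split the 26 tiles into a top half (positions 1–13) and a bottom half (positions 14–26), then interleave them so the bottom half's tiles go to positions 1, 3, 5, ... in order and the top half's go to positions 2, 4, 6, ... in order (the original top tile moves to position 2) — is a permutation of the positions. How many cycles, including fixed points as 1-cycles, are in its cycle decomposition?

3

Trace each unvisited position around until it returns:
(1 2 4 8 16 5 ... len 18) (3 6 12 24 21 15) (9 18)
3 cycles in total.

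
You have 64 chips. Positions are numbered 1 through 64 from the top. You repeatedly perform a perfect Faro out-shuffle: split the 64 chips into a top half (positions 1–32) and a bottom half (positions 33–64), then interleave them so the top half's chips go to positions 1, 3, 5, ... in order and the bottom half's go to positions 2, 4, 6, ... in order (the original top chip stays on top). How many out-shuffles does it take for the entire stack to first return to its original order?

The out-shuffle permutes the 64 positions with cycle lengths [1, 1, 2, 3, 3, 6, 6, 6, 6, 6, 6, 6, 6, 6].
Every chip is home exactly when every cycle has completed a whole number of laps, i.e. after lcm(1, 2, 3, 6) = 6 out-shuffles.

6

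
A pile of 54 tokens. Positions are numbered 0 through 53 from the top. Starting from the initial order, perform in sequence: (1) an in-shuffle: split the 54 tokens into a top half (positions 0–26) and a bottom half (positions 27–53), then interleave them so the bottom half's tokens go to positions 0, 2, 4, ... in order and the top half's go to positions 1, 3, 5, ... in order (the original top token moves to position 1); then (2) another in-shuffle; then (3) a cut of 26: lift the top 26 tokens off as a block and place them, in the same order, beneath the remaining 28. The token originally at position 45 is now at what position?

46

Track the token from position 45 forward through each operation:
  after op 1 (in-shuffle): 45 → 36
  after op 2 (in-shuffle): 36 → 18
  after op 3 (cut 26): 18 → 46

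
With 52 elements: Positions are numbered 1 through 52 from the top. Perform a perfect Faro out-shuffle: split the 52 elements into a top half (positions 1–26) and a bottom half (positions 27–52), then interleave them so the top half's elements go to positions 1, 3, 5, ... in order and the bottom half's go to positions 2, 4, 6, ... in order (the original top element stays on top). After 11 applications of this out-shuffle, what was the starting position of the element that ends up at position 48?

Work backwards from position 48, undoing one out-shuffle at a time:
48 ← 50 ← 51 ← 26 ← 39 ← 20 ← 36 ← 44 ← 48 ← 50 ← 51 ← 26
So the element now at position 48 started at position 26.

26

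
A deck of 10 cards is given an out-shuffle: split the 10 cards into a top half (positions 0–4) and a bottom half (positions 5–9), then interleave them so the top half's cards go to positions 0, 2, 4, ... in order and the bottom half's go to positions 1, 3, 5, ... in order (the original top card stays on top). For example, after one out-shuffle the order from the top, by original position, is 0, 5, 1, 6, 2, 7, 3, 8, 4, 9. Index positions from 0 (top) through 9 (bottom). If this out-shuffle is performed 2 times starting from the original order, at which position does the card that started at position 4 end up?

Track the card's position through each out-shuffle:
4 → 8 → 7

7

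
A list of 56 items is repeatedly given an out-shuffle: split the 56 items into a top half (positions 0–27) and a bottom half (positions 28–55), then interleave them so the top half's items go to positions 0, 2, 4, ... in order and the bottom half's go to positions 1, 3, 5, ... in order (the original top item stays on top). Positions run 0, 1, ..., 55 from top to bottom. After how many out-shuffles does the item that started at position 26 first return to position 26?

Follow position 26 under repeated out-shuffles:
26 → 52 → 49 → 43 → 31 → 7 → 14 → 28 → 1 → 2 → 4 → 8 → 16 → 32 → 9 → 18 → 36 → 17 → 34 → 13 → 26
It first returns after 20 out-shuffles.

20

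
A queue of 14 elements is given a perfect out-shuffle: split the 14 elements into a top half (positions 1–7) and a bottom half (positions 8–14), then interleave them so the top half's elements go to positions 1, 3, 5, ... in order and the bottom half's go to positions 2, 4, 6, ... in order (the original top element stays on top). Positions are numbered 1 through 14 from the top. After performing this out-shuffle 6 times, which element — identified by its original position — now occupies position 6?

Work backwards from position 6, undoing one out-shuffle at a time:
6 ← 10 ← 12 ← 13 ← 7 ← 4 ← 9
So the element now at position 6 started at position 9.

9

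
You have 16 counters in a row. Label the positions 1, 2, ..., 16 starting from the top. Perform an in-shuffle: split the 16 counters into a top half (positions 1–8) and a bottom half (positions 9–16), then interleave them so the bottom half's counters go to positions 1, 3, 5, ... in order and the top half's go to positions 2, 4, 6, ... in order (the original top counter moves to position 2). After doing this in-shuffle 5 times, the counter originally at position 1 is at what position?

15

Track the counter's position through each in-shuffle:
1 → 2 → 4 → 8 → 16 → 15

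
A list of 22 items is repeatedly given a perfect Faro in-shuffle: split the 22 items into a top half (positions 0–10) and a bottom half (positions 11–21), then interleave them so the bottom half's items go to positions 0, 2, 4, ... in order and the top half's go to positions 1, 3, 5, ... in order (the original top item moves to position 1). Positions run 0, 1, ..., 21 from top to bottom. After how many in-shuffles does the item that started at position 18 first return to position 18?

Follow position 18 under repeated in-shuffles:
18 → 14 → 6 → 13 → 4 → 9 → 19 → 16 → 10 → 21 → 20 → 18
It first returns after 11 in-shuffles.

11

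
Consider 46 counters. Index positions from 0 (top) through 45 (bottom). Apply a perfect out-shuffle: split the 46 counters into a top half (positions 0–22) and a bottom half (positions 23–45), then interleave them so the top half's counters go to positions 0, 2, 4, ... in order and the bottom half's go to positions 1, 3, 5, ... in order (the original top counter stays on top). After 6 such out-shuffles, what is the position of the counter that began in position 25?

25

Track the counter's position through each out-shuffle:
25 → 5 → 10 → 20 → 40 → 35 → 25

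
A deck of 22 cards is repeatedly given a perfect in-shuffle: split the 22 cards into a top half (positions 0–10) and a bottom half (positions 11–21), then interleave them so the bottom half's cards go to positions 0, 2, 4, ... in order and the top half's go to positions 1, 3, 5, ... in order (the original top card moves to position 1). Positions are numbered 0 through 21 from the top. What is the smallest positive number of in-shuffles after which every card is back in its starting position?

11

The in-shuffle permutes the 22 positions with cycle lengths [11, 11].
Every card is home exactly when every cycle has completed a whole number of laps, i.e. after lcm(11) = 11 in-shuffles.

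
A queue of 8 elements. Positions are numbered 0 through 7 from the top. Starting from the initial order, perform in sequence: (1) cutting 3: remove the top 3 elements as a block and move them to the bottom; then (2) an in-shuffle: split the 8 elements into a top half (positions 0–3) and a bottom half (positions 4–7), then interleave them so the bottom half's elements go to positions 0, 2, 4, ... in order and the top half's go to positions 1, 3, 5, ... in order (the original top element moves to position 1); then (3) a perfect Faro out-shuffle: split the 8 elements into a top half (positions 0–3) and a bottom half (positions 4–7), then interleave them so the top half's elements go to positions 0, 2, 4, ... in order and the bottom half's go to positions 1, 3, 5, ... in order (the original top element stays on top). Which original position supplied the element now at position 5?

Undo the operations in reverse order, starting from position 5:
  undo op 3 (out-shuffle, from bottom half): 5 ← 6
  undo op 2 (in-shuffle, from bottom half): 6 ← 7
  undo op 1 (cut 3): 7 ← 2
So the element at position 5 came from original position 2.

2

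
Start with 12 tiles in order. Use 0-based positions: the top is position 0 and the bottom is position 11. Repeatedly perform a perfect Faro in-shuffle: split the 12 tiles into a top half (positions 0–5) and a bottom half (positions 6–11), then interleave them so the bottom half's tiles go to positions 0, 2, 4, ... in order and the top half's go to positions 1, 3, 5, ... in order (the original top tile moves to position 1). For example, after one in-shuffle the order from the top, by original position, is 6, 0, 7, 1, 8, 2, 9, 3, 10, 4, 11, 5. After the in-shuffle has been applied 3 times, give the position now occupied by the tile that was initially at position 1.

Track the tile's position through each in-shuffle:
1 → 3 → 7 → 2

2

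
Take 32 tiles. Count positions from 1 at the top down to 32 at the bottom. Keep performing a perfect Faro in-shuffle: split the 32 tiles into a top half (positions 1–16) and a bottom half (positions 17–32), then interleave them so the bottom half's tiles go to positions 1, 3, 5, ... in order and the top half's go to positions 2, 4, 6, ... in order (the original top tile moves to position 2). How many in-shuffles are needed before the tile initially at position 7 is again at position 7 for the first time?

10

Follow position 7 under repeated in-shuffles:
7 → 14 → 28 → 23 → 13 → 26 → 19 → 5 → 10 → 20 → 7
It first returns after 10 in-shuffles.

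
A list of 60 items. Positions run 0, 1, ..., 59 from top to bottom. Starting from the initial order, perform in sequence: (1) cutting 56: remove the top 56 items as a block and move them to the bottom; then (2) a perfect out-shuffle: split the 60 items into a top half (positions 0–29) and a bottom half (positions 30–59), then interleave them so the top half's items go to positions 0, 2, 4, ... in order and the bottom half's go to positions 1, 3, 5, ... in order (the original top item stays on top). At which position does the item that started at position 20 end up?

Track the item from position 20 forward through each operation:
  after op 1 (cut 56): 20 → 24
  after op 2 (out-shuffle): 24 → 48

48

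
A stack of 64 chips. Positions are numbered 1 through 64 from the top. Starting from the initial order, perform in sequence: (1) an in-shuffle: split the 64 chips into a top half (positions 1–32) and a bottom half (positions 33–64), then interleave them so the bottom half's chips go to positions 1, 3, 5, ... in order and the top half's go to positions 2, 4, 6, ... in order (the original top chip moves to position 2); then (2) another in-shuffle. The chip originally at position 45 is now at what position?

Track the chip from position 45 forward through each operation:
  after op 1 (in-shuffle): 45 → 25
  after op 2 (in-shuffle): 25 → 50

50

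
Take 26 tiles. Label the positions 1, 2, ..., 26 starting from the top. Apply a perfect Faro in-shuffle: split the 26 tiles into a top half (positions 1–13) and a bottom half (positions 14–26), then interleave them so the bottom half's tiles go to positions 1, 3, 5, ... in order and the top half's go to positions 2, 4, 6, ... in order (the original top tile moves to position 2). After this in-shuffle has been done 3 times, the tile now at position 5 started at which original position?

Work backwards from position 5, undoing one in-shuffle at a time:
5 ← 16 ← 8 ← 4
So the tile now at position 5 started at position 4.

4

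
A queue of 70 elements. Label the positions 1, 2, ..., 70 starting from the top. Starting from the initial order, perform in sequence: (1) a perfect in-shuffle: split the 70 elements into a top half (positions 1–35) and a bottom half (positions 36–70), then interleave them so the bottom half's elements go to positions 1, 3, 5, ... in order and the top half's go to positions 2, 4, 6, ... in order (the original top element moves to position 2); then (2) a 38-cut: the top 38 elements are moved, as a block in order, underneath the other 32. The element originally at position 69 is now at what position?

29

Track the element from position 69 forward through each operation:
  after op 1 (in-shuffle): 69 → 67
  after op 2 (cut 38): 67 → 29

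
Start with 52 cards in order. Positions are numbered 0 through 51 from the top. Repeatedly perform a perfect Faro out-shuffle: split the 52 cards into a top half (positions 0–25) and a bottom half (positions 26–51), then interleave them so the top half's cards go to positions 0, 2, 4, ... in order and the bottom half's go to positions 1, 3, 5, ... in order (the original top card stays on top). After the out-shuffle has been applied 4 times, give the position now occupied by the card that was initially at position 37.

31

Track the card's position through each out-shuffle:
37 → 23 → 46 → 41 → 31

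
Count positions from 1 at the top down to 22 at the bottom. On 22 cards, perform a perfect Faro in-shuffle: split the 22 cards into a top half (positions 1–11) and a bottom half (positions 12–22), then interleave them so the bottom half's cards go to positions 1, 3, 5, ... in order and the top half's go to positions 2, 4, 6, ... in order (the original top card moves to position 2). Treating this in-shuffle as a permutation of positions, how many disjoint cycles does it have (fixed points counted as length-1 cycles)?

2

Trace each unvisited position around until it returns:
(1 2 4 8 16 9 ... len 11) (5 10 20 17 11 22 ... len 11)
2 cycles in total.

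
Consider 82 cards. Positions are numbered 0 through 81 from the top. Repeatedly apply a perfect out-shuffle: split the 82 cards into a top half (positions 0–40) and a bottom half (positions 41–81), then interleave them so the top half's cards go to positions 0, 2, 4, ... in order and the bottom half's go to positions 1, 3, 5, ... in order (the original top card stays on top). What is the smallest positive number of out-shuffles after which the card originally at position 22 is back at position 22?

Follow position 22 under repeated out-shuffles:
22 → 44 → 7 → 14 → 28 → 56 → 31 → 62 → ... → 22 (length 54)
It first returns after 54 out-shuffles.

54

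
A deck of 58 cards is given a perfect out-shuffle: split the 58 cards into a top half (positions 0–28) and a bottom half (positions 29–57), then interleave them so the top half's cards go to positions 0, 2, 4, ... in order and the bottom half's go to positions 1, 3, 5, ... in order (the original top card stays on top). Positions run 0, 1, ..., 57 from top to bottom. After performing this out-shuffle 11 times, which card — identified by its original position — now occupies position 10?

Work backwards from position 10, undoing one out-shuffle at a time:
10 ← 5 ← 31 ← 44 ← 22 ← 11 ← 34 ← 17 ← 37 ← 47 ← 52 ← 26
So the card now at position 10 started at position 26.

26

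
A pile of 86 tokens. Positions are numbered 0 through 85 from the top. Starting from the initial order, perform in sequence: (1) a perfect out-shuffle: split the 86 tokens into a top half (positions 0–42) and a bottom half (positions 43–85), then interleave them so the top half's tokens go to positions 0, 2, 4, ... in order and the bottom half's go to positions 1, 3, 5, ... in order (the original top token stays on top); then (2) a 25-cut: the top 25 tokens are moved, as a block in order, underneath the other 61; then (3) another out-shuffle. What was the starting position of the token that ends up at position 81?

11

Undo the operations in reverse order, starting from position 81:
  undo op 3 (out-shuffle, from bottom half): 81 ← 83
  undo op 2 (cut 25): 83 ← 22
  undo op 1 (out-shuffle, from top half): 22 ← 11
So the token at position 81 came from original position 11.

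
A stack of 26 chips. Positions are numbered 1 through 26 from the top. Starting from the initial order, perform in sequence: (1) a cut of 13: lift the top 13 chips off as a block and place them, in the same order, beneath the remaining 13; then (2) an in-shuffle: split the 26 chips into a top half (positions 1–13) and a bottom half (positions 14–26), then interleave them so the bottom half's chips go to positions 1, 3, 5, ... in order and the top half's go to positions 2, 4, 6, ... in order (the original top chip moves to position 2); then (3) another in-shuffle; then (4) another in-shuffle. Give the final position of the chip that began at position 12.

Track the chip from position 12 forward through each operation:
  after op 1 (cut 13): 12 → 25
  after op 2 (in-shuffle): 25 → 23
  after op 3 (in-shuffle): 23 → 19
  after op 4 (in-shuffle): 19 → 11

11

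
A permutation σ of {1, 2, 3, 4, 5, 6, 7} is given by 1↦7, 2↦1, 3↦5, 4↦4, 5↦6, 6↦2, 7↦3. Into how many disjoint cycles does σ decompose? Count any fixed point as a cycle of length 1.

Cycle decomposition: (1 7 3 5 6 2) (4).
2 cycles.

2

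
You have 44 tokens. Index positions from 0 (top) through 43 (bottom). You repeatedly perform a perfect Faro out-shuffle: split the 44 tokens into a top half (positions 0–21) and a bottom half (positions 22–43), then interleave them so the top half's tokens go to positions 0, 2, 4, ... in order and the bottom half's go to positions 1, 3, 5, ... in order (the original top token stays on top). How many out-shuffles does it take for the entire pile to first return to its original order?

14

The out-shuffle permutes the 44 positions with cycle lengths [1, 1, 14, 14, 14].
Every token is home exactly when every cycle has completed a whole number of laps, i.e. after lcm(1, 14) = 14 out-shuffles.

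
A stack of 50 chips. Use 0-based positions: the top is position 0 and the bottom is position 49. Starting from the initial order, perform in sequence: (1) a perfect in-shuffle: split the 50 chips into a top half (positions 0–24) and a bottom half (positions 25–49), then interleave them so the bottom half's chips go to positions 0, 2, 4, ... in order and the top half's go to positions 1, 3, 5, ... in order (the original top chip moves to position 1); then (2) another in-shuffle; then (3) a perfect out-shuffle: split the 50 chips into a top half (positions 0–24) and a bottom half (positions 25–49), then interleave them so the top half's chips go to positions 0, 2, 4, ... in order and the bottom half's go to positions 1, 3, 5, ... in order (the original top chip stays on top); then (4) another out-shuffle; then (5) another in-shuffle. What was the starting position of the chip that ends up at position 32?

11

Undo the operations in reverse order, starting from position 32:
  undo op 5 (in-shuffle, from bottom half): 32 ← 41
  undo op 4 (out-shuffle, from bottom half): 41 ← 45
  undo op 3 (out-shuffle, from bottom half): 45 ← 47
  undo op 2 (in-shuffle, from top half): 47 ← 23
  undo op 1 (in-shuffle, from top half): 23 ← 11
So the chip at position 32 came from original position 11.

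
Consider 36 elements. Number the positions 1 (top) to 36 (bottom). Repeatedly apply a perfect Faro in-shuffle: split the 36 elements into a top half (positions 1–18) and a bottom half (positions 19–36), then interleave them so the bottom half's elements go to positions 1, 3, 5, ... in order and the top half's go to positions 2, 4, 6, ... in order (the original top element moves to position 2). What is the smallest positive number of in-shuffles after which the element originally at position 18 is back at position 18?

36

Follow position 18 under repeated in-shuffles:
18 → 36 → 35 → 33 → 29 → 21 → 5 → 10 → ... → 18 (length 36)
It first returns after 36 in-shuffles.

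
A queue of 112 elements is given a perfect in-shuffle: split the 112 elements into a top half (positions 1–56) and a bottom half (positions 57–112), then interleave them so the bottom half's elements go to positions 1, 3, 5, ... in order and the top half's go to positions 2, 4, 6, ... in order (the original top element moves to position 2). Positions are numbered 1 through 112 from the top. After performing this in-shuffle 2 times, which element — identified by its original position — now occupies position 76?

Work backwards from position 76, undoing one in-shuffle at a time:
76 ← 38 ← 19
So the element now at position 76 started at position 19.

19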